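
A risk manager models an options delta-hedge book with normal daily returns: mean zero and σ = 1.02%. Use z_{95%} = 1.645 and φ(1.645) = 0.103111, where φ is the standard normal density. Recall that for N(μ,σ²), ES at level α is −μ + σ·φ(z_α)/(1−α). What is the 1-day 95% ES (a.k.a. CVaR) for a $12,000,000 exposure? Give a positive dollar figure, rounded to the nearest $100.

$252,400

Tail multiplier: φ(z)/(1−α) = 0.103111 / 0.05 = 2.062.
ES = 1.02% × 2.062 = 2.103%.
On $12,000,000: 0.02103 × $12,000,000 = $252,360.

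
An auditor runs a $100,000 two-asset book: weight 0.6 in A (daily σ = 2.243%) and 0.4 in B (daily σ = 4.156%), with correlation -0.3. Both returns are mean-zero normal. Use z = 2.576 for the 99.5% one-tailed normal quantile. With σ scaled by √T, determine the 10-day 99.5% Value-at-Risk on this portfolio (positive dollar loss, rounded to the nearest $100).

$14,600

σ_p = √(0.6²·2.243² + 0.4²·4.156² + 2·-0.3·0.6·0.4·2.243·4.156) = 1.798%.
σ_{10d} = 1.798% × √10 = 5.686%.
VaR = 2.576 × 5.686% = 14.647%; on $100,000 that is $14,647.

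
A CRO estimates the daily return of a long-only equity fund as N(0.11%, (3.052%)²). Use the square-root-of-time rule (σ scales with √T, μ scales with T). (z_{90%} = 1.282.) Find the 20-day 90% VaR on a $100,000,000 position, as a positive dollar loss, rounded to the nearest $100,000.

$15,300,000

σ_{20d} = 3.052% × √20 = 13.649%; μ_{20d} = 20 × 0.11% = 2.200%.
VaR = −(2.200%) + 1.282 × 13.649% = 15.298%.
On $100,000,000: 0.15298 × $100,000,000 = $15,298,000.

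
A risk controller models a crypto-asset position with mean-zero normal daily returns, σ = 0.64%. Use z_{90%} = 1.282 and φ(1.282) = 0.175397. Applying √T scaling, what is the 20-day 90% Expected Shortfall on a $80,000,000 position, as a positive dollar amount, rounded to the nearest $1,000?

σ_{20d} = 0.64% × √20 = 2.862%.
ES multiplier = φ(z)/(1−α) = 0.175397/0.1 = 1.754.
ES = 2.862% × 1.754 = 5.020%; on $80,000,000: $4,016,000.

$4,016,000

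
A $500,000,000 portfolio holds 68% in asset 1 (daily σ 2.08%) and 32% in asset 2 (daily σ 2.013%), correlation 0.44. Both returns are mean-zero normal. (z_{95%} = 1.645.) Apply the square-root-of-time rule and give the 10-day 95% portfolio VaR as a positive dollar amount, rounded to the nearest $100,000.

$46,700,000

σ_p = √(0.68²·2.08² + 0.32²·2.013² + 2·0.44·0.68·0.32·2.08·2.013) = 1.794%.
σ_{10d} = 1.794% × √10 = 5.673%.
VaR = 1.645 × 5.673% = 9.332%; on $500,000,000 that is $46,660,000.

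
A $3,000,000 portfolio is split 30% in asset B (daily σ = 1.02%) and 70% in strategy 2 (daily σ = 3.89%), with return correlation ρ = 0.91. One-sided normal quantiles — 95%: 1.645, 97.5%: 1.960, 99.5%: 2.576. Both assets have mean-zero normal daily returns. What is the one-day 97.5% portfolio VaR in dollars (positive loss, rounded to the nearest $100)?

σ_p² = 0.3²·1.02² + 0.7²·3.89² + 2·0.91·0.3·0.7·1.02·3.89 = 9.0249 (%²).
σ_p = √9.0249 = 3.004%.
VaR = 1.960 × 3.004% = 5.888%; on $3,000,000 that is $176,640.

$176,600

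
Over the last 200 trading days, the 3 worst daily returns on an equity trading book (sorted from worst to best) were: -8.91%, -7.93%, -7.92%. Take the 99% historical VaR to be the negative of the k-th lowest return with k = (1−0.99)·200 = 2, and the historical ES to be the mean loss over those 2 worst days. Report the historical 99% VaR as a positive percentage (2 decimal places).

k = 2; the 2nd lowest return is -7.93%, so VaR = 7.93%.

7.93%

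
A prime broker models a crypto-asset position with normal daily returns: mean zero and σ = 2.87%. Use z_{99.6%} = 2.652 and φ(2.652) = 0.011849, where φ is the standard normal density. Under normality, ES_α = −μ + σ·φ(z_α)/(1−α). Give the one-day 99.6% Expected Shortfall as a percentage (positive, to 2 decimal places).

Tail multiplier: φ(z)/(1−α) = 0.011849 / 0.004 = 2.962.
ES = 2.87% × 2.962 = 8.501%.

8.50%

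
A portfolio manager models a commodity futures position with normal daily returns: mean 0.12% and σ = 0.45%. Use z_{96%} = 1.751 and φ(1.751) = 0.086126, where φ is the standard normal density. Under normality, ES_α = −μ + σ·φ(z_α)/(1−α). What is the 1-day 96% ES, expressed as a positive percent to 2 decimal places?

0.85%

Tail multiplier: φ(z)/(1−α) = 0.086126 / 0.04 = 2.153.
ES = −(0.12%) + 0.45% × 2.153 = 0.849%.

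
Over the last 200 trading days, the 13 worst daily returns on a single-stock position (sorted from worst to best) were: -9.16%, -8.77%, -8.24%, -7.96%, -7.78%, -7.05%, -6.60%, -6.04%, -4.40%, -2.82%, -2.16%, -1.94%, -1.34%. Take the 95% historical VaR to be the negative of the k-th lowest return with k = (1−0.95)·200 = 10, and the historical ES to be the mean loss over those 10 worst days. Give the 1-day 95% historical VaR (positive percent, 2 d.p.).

k = 10; the 10th lowest return is -2.82%, so VaR = 2.82%.

2.82%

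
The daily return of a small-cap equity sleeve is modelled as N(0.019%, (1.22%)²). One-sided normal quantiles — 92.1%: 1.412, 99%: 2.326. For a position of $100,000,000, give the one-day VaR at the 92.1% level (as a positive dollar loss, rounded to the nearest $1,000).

VaR = −μ + z·σ = −(0.019%) + 1.412 × 1.22% = 1.704%.
On $100,000,000: 0.01704 × $100,000,000 = $1,704,000.

$1,704,000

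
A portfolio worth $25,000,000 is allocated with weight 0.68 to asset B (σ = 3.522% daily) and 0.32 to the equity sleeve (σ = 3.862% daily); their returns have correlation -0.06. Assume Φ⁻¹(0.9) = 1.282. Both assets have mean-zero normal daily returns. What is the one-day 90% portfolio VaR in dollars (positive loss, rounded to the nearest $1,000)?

σ_p² = 0.68²·3.522² + 0.32²·3.862² + 2·-0.06·0.68·0.32·3.522·3.862 = 6.9080 (%²).
σ_p = √6.9080 = 2.628%.
VaR = 1.282 × 2.628% = 3.369%; on $25,000,000 that is $842,250.

$842,000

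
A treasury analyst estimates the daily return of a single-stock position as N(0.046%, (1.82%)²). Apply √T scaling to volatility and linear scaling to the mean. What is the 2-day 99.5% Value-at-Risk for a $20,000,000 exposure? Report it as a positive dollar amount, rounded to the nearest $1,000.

At 99.5%, z = 2.576.
σ_{2d} = 1.82% × √2 = 2.574%; μ_{2d} = 2 × 0.046% = 0.092%.
VaR = −(0.092%) + 2.576 × 2.574% = 6.539%.
On $20,000,000: 0.06539 × $20,000,000 = $1,307,800.

$1,308,000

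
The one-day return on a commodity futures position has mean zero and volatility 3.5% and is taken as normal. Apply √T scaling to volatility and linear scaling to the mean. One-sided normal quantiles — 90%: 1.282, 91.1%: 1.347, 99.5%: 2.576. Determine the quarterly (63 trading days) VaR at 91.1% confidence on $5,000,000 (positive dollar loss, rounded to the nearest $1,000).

$1,871,000

σ_{63d} = 3.5% × √63 = 27.780%.
VaR = 1.347 × 27.780% = 37.420%.
On $5,000,000: 0.37420 × $5,000,000 = $1,871,000.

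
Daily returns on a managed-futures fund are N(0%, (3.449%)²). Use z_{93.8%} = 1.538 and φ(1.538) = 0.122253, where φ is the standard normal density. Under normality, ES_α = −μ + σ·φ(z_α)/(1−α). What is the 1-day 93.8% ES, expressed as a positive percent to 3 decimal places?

Tail multiplier: φ(z)/(1−α) = 0.122253 / 0.062 = 1.972.
ES = 3.449% × 1.972 = 6.801%.

6.801%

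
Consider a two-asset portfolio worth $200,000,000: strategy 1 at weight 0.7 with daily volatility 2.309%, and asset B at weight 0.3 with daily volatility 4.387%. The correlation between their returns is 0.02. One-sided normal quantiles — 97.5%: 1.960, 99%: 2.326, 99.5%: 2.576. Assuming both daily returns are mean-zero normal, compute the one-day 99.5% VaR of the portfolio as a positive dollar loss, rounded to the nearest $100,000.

$10,800,000

σ_p² = 0.7²·2.309² + 0.3²·4.387² + 2·0.02·0.7·0.3·2.309·4.387 = 4.4296 (%²).
σ_p = √4.4296 = 2.105%.
VaR = 2.576 × 2.105% = 5.422%; on $200,000,000 that is $10,844,000.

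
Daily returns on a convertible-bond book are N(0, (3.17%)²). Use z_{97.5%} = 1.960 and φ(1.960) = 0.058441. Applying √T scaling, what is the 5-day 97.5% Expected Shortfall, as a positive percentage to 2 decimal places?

σ_{5d} = 3.17% × √5 = 7.088%.
ES multiplier = φ(z)/(1−α) = 0.058441/0.025 = 2.338.
ES = 7.088% × 2.338 = 16.572%.

16.57%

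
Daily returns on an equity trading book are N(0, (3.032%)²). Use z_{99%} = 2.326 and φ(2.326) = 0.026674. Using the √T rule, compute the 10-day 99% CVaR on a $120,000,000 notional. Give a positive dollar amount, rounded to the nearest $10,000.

$30,690,000

σ_{10d} = 3.032% × √10 = 9.588%.
ES multiplier = φ(z)/(1−α) = 0.026674/0.01 = 2.667.
ES = 9.588% × 2.667 = 25.571%; on $120,000,000: $30,685,200.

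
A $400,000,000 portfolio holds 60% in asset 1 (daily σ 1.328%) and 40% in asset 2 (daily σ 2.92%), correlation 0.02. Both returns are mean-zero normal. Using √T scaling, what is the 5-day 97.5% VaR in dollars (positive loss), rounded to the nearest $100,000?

σ_p = √(0.6²·1.328² + 0.4²·2.92² + 2·0.02·0.6·0.4·1.328·2.92) = 1.427%.
σ_{5d} = 1.427% × √5 = 3.191%.
z(97.5%) = 1.960.
VaR = 1.960 × 3.191% = 6.254%; on $400,000,000 that is $25,016,000.

$25,000,000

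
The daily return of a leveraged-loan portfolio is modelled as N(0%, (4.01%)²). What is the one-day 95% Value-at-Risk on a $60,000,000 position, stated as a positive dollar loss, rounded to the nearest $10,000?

At 95% one-sided, z = 1.645.
VaR = z·σ = 1.645 × 4.01% = 6.596%.
On $60,000,000: 0.06596 × $60,000,000 = $3,957,600.

$3,960,000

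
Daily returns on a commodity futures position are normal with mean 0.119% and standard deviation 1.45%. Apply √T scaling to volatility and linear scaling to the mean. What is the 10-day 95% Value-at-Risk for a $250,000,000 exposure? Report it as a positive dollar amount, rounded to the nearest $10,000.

$15,880,000

At 95%, z = 1.645.
σ_{10d} = 1.45% × √10 = 4.585%; μ_{10d} = 10 × 0.119% = 1.190%.
VaR = −(1.190%) + 1.645 × 4.585% = 6.352%.
On $250,000,000: 0.06352 × $250,000,000 = $15,880,000.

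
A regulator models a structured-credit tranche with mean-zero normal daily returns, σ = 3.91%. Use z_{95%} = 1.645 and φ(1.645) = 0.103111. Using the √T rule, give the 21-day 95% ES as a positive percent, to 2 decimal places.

36.95%

σ_{21d} = 3.91% × √21 = 17.918%.
ES multiplier = φ(z)/(1−α) = 0.103111/0.05 = 2.062.
ES = 17.918% × 2.062 = 36.947%.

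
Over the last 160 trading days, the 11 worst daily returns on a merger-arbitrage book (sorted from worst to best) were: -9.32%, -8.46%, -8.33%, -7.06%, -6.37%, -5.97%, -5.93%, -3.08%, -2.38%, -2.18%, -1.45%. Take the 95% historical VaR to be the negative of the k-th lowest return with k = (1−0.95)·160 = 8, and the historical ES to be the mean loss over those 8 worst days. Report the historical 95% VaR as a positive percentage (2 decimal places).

k = 8; the 8th lowest return is -3.08%, so VaR = 3.08%.

3.08%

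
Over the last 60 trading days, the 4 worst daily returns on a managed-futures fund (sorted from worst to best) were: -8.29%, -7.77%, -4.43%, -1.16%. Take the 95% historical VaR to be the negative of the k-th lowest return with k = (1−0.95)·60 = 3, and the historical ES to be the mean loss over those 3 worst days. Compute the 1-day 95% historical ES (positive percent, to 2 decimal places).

6.83%

The 3 worst returns sum to -20.49%.
ES = −(-20.49%) / 3 = 6.83%.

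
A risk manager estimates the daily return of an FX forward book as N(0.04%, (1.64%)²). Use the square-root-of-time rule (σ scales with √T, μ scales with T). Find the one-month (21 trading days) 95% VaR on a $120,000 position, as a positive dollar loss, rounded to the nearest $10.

$13,830

At 95%, z = 1.645.
σ_{21d} = 1.64% × √21 = 7.515%; μ_{21d} = 21 × 0.04% = 0.840%.
VaR = −(0.840%) + 1.645 × 7.515% = 11.522%.
On $120,000: 0.11522 × $120,000 = $13,826.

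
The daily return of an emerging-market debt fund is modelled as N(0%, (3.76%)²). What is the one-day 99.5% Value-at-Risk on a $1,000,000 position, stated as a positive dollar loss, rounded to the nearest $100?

At 99.5% one-sided, z = 2.576.
VaR = z·σ = 2.576 × 3.76% = 9.686%.
On $1,000,000: 0.09686 × $1,000,000 = $96,860.

$96,900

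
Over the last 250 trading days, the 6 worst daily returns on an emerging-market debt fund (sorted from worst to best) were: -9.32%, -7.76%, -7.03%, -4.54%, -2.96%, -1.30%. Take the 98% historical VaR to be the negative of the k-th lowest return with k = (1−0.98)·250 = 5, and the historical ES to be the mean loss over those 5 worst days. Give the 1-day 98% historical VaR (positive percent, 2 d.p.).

2.96%

k = 5; the 5th lowest return is -2.96%, so VaR = 2.96%.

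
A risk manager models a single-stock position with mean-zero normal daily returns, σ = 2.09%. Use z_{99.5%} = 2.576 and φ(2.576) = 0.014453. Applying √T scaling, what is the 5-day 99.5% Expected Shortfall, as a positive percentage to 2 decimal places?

13.51%

σ_{5d} = 2.09% × √5 = 4.673%.
ES multiplier = φ(z)/(1−α) = 0.014453/0.005 = 2.891.
ES = 4.673% × 2.891 = 13.510%.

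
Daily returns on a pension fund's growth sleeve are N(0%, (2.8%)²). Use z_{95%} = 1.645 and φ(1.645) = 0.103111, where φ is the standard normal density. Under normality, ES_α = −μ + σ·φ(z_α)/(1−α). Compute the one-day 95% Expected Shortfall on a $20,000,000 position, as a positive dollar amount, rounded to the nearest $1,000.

Tail multiplier: φ(z)/(1−α) = 0.103111 / 0.05 = 2.062.
ES = 2.8% × 2.062 = 5.774%.
On $20,000,000: 0.05774 × $20,000,000 = $1,154,800.

$1,155,000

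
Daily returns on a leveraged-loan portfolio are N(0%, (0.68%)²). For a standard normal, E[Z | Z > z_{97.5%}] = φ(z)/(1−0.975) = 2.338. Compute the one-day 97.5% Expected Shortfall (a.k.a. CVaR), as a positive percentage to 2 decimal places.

1.59%

ES = 0.68% × 2.338 = 1.590%.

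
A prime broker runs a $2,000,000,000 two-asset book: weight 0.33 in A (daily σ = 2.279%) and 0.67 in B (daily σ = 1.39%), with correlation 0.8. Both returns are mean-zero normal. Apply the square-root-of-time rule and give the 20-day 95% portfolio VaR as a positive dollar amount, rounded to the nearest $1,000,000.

σ_p = √(0.33²·2.279² + 0.67²·1.39² + 2·0.8·0.33·0.67·2.279·1.39) = 1.598%.
σ_{20d} = 1.598% × √20 = 7.146%.
z(95%) = 1.645.
VaR = 1.645 × 7.146% = 11.755%; on $2,000,000,000 that is $235,100,000.

$235,000,000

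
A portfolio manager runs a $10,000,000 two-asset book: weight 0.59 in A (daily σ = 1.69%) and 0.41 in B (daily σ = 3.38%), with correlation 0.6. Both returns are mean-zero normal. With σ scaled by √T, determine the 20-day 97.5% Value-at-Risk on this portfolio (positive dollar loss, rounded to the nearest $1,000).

σ_p = √(0.59²·1.69² + 0.41²·3.38² + 2·0.6·0.59·0.41·1.69·3.38) = 2.138%.
σ_{20d} = 2.138% × √20 = 9.561%.
z(97.5%) = 1.960.
VaR = 1.960 × 9.561% = 18.740%; on $10,000,000 that is $1,874,000.

$1,874,000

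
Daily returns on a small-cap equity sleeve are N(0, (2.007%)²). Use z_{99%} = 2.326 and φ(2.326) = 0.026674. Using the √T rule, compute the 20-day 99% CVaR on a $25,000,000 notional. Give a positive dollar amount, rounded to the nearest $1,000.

σ_{20d} = 2.007% × √20 = 8.976%.
ES multiplier = φ(z)/(1−α) = 0.026674/0.01 = 2.667.
ES = 8.976% × 2.667 = 23.939%; on $25,000,000: $5,984,750.

$5,985,000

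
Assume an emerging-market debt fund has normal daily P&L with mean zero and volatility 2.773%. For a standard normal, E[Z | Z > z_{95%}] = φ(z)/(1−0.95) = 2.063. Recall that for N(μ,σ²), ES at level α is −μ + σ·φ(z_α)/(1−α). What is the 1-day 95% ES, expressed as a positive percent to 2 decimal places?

5.72%

ES = 2.773% × 2.063 = 5.721%.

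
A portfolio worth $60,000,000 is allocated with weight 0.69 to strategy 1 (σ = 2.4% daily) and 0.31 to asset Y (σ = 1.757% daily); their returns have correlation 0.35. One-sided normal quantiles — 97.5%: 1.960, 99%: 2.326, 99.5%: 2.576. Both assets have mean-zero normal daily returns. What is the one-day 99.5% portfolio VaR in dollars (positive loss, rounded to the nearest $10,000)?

$2,960,000

σ_p² = 0.69²·2.4² + 0.31²·1.757² + 2·0.35·0.69·0.31·2.4·1.757 = 3.6704 (%²).
σ_p = √3.6704 = 1.916%.
VaR = 2.576 × 1.916% = 4.936%; on $60,000,000 that is $2,961,600.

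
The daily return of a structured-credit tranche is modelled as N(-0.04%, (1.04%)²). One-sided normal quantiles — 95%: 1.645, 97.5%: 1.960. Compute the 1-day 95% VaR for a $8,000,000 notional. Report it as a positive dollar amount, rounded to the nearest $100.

VaR = −μ + z·σ = −(-0.04%) + 1.645 × 1.04% = 1.751%.
On $8,000,000: 0.01751 × $8,000,000 = $140,080.

$140,100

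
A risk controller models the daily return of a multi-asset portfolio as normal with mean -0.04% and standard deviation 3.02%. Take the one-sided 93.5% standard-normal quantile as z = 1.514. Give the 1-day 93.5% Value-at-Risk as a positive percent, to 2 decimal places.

4.61%

VaR = −μ + z·σ = −(-0.04%) + 1.514 × 3.02% = 4.612%.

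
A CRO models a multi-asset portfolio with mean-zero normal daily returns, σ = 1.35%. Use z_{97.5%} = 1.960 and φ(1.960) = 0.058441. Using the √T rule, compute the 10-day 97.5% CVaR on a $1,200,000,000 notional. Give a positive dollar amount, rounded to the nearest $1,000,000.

σ_{10d} = 1.35% × √10 = 4.269%.
ES multiplier = φ(z)/(1−α) = 0.058441/0.025 = 2.338.
ES = 4.269% × 2.338 = 9.981%; on $1,200,000,000: $119,772,000.

$120,000,000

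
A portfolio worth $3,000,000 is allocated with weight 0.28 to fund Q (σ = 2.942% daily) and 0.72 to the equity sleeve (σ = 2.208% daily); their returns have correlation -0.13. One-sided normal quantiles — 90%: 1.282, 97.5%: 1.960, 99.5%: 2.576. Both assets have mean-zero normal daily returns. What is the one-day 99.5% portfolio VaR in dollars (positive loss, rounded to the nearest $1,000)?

σ_p² = 0.28²·2.942² + 0.72²·2.208² + 2·-0.13·0.28·0.72·2.942·2.208 = 2.8654 (%²).
σ_p = √2.8654 = 1.693%.
VaR = 2.576 × 1.693% = 4.361%; on $3,000,000 that is $130,830.

$131,000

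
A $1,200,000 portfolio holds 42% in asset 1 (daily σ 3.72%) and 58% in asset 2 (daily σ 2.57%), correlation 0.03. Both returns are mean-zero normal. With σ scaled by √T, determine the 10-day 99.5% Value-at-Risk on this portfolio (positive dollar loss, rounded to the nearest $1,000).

$214,000

σ_p = √(0.42²·3.72² + 0.58²·2.57² + 2·0.03·0.42·0.58·3.72·2.57) = 2.192%.
σ_{10d} = 2.192% × √10 = 6.932%.
z(99.5%) = 2.576.
VaR = 2.576 × 6.932% = 17.857%; on $1,200,000 that is $214,284.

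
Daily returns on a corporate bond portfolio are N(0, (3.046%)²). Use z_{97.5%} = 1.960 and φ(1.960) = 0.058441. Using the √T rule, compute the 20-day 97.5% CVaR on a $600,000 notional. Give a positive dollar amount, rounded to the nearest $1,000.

σ_{20d} = 3.046% × √20 = 13.622%.
ES multiplier = φ(z)/(1−α) = 0.058441/0.025 = 2.338.
ES = 13.622% × 2.338 = 31.848%; on $600,000: $191,088.

$191,000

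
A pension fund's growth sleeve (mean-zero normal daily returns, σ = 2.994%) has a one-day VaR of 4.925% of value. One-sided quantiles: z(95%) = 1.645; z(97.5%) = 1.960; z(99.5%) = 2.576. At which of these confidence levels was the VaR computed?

Implied z = VaR/σ = 4.925 / 2.994 = 1.645.
This matches z(95%) = 1.645.

95%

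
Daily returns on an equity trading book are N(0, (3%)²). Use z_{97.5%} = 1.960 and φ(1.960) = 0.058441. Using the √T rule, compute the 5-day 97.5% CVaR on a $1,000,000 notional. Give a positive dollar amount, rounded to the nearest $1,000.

σ_{5d} = 3% × √5 = 6.708%.
ES multiplier = φ(z)/(1−α) = 0.058441/0.025 = 2.338.
ES = 6.708% × 2.338 = 15.683%; on $1,000,000: $156,830.

$157,000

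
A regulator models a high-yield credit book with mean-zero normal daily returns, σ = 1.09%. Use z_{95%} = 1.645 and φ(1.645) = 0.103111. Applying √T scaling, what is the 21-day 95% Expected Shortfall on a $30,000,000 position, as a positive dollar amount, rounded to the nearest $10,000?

σ_{21d} = 1.09% × √21 = 4.995%.
ES multiplier = φ(z)/(1−α) = 0.103111/0.05 = 2.062.
ES = 4.995% × 2.062 = 10.300%; on $30,000,000: $3,090,000.

$3,090,000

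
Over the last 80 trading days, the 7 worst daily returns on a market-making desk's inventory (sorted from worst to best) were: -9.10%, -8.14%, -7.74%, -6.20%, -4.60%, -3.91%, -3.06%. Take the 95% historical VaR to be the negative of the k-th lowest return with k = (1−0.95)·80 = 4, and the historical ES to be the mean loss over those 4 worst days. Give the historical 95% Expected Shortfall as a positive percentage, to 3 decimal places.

7.795%

The 4 worst returns sum to -31.18%.
ES = −(-31.18%) / 4 = 7.795%.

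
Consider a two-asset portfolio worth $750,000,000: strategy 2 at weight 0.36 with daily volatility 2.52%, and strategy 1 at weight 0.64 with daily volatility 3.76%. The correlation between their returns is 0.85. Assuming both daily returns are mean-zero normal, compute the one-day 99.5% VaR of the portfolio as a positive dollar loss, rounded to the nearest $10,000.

σ_p² = 0.36²·2.52² + 0.64²·3.76² + 2·0.85·0.36·0.64·2.52·3.76 = 10.3250 (%²).
σ_p = √10.3250 = 3.213%.
At 99.5%, z = 2.576.
VaR = 2.576 × 3.213% = 8.277%; on $750,000,000 that is $62,077,500.

$62,080,000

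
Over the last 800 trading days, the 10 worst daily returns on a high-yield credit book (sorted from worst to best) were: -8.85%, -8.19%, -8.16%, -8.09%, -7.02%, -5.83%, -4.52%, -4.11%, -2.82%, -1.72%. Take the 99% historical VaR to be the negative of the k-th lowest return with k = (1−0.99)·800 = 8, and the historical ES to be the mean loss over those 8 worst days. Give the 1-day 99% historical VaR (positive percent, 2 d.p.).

k = 8; the 8th lowest return is -4.11%, so VaR = 4.11%.

4.11%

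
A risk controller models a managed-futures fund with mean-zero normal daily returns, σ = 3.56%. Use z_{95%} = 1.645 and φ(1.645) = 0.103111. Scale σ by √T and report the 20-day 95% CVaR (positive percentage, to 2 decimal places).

32.83%

σ_{20d} = 3.56% × √20 = 15.921%.
ES multiplier = φ(z)/(1−α) = 0.103111/0.05 = 2.062.
ES = 15.921% × 2.062 = 32.829%.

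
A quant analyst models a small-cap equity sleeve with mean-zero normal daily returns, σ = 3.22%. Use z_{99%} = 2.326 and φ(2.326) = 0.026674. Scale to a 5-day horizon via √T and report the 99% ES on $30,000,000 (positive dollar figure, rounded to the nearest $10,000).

σ_{5d} = 3.22% × √5 = 7.200%.
ES multiplier = φ(z)/(1−α) = 0.026674/0.01 = 2.667.
ES = 7.200% × 2.667 = 19.202%; on $30,000,000: $5,760,600.

$5,760,000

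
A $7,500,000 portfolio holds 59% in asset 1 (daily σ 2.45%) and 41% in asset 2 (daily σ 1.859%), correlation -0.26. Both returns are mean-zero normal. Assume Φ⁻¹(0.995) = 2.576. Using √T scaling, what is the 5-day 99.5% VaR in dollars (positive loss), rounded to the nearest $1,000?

σ_p = √(0.59²·2.45² + 0.41²·1.859² + 2·-0.26·0.59·0.41·2.45·1.859) = 1.448%.
σ_{5d} = 1.448% × √5 = 3.238%.
VaR = 2.576 × 3.238% = 8.341%; on $7,500,000 that is $625,575.

$626,000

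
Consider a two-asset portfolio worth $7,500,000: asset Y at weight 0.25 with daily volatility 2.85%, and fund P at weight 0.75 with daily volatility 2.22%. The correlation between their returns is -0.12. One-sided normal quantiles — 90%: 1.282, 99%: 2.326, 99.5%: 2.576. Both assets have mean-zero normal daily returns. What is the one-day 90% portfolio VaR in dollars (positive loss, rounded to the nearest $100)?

$166,400

σ_p² = 0.25²·2.85² + 0.75²·2.22² + 2·-0.12·0.25·0.75·2.85·2.22 = 2.9952 (%²).
σ_p = √2.9952 = 1.731%.
VaR = 1.282 × 1.731% = 2.219%; on $7,500,000 that is $166,425.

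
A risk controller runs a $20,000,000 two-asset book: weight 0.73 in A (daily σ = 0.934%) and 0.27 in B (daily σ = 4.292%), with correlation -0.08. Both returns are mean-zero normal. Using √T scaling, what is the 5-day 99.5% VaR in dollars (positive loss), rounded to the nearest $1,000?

σ_p = √(0.73²·0.934² + 0.27²·4.292² + 2·-0.08·0.73·0.27·0.934·4.292) = 1.297%.
σ_{5d} = 1.297% × √5 = 2.900%.
z(99.5%) = 2.576.
VaR = 2.576 × 2.900% = 7.470%; on $20,000,000 that is $1,494,000.

$1,494,000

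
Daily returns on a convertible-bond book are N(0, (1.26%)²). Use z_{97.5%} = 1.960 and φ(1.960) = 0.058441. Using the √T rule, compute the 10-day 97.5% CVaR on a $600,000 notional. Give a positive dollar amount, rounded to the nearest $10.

$55,890

σ_{10d} = 1.26% × √10 = 3.984%.
ES multiplier = φ(z)/(1−α) = 0.058441/0.025 = 2.338.
ES = 3.984% × 2.338 = 9.315%; on $600,000: $55,890.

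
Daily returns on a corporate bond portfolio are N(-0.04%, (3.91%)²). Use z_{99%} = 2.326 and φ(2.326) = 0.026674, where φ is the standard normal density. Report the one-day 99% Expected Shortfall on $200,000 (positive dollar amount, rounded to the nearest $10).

$20,940

Tail multiplier: φ(z)/(1−α) = 0.026674 / 0.01 = 2.667.
ES = −(-0.04%) + 3.91% × 2.667 = 10.468%.
On $200,000: 0.10468 × $200,000 = $20,936.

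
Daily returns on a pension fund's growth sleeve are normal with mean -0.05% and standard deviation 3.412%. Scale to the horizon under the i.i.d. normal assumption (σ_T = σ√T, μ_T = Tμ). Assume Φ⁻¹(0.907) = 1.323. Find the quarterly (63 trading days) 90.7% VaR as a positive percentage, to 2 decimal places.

σ_{63d} = 3.412% × √63 = 27.082%; μ_{63d} = 63 × -0.05% = -3.150%.
VaR = −(-3.150%) + 1.323 × 27.082% = 38.979%.

38.98%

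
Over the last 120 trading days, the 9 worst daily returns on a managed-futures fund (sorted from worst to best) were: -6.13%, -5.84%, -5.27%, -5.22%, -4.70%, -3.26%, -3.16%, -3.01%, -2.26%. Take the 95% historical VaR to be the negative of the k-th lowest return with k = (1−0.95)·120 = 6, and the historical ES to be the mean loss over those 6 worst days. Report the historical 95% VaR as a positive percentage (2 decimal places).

3.26%

k = 6; the 6th lowest return is -3.26%, so VaR = 3.26%.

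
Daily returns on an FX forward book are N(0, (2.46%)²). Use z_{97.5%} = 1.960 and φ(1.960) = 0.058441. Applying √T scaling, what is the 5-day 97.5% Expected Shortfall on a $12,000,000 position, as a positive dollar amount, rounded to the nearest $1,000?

σ_{5d} = 2.46% × √5 = 5.501%.
ES multiplier = φ(z)/(1−α) = 0.058441/0.025 = 2.338.
ES = 5.501% × 2.338 = 12.861%; on $12,000,000: $1,543,320.

$1,543,000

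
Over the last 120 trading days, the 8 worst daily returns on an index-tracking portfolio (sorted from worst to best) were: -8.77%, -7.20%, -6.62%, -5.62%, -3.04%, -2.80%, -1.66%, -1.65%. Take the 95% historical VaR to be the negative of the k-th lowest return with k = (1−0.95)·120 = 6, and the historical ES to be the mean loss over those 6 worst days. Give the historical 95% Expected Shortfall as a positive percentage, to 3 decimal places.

5.675%

The 6 worst returns sum to -34.05%.
ES = −(-34.05%) / 6 = 5.675%.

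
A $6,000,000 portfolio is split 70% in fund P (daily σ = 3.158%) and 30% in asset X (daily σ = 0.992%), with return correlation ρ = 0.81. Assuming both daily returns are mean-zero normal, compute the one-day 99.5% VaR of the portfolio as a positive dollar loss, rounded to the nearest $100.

σ_p² = 0.7²·3.158² + 0.3²·0.992² + 2·0.81·0.7·0.3·3.158·0.992 = 6.0411 (%²).
σ_p = √6.0411 = 2.458%.
At 99.5%, z = 2.576.
VaR = 2.576 × 2.458% = 6.332%; on $6,000,000 that is $379,920.

$379,900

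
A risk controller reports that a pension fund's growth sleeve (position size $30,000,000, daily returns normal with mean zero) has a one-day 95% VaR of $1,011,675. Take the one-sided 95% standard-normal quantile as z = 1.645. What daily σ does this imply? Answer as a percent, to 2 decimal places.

VaR as a fraction: $1,011,675 / $30,000,000 = 3.372%.
σ = VaR / z = 3.372% / 1.645 = 2.050%.

2.05%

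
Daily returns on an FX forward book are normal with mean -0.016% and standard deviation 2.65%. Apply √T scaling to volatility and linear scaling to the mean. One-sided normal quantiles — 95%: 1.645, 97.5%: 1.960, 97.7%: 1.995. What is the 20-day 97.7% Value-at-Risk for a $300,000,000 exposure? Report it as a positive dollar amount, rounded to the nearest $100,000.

σ_{20d} = 2.65% × √20 = 11.851%; μ_{20d} = 20 × -0.016% = -0.320%.
VaR = −(-0.320%) + 1.995 × 11.851% = 23.963%.
On $300,000,000: 0.23963 × $300,000,000 = $71,889,000.

$71,900,000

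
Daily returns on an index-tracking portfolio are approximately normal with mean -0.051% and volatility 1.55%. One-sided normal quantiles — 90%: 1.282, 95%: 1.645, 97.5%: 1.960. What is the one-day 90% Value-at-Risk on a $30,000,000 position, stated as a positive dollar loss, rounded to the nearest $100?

VaR = −μ + z·σ = −(-0.051%) + 1.282 × 1.55% = 2.038%.
On $30,000,000: 0.02038 × $30,000,000 = $611,400.

$611,400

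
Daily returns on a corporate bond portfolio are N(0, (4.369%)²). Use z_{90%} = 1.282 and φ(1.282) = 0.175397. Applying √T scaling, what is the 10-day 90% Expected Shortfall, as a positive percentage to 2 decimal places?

24.23%

σ_{10d} = 4.369% × √10 = 13.816%.
ES multiplier = φ(z)/(1−α) = 0.175397/0.1 = 1.754.
ES = 13.816% × 1.754 = 24.233%.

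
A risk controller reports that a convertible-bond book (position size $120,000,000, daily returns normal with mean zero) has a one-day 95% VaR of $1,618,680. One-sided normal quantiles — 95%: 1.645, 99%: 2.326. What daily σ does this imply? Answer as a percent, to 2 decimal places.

VaR as a fraction: $1,618,680 / $120,000,000 = 1.349%.
σ = VaR / z = 1.349% / 1.645 = 0.820%.

0.82%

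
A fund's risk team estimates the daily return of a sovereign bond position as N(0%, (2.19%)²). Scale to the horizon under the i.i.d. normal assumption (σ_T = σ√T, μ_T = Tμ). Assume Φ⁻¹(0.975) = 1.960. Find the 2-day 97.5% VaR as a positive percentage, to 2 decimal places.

σ_{2d} = 2.19% × √2 = 3.097%.
VaR = 1.960 × 3.097% = 6.070%.

6.07%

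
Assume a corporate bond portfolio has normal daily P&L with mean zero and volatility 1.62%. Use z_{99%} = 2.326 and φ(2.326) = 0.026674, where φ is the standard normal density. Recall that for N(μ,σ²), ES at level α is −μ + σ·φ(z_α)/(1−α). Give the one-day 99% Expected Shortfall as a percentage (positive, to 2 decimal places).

Tail multiplier: φ(z)/(1−α) = 0.026674 / 0.01 = 2.667.
ES = 1.62% × 2.667 = 4.321%.

4.32%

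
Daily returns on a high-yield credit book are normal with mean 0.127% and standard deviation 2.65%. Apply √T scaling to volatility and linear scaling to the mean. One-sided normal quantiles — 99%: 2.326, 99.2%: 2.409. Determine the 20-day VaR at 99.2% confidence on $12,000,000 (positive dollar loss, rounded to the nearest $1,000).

$3,121,000

σ_{20d} = 2.65% × √20 = 11.851%; μ_{20d} = 20 × 0.127% = 2.540%.
VaR = −(2.540%) + 2.409 × 11.851% = 26.009%.
On $12,000,000: 0.26009 × $12,000,000 = $3,121,080.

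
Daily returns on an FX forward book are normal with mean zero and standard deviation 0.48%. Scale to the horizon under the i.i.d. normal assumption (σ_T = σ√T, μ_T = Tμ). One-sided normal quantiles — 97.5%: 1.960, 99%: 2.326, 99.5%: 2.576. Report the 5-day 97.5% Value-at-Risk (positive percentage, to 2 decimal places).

2.10%

σ_{5d} = 0.48% × √5 = 1.073%.
VaR = 1.960 × 1.073% = 2.103%.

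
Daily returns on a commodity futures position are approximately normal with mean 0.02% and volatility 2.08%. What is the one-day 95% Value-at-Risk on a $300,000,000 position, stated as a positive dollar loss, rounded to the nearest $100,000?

At 95% one-sided, z = 1.645.
VaR = −μ + z·σ = −(0.02%) + 1.645 × 2.08% = 3.402%.
On $300,000,000: 0.03402 × $300,000,000 = $10,206,000.

$10,200,000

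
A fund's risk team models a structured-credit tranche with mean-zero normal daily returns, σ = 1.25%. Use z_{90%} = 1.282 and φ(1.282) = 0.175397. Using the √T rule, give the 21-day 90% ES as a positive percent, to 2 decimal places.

10.05%

σ_{21d} = 1.25% × √21 = 5.728%.
ES multiplier = φ(z)/(1−α) = 0.175397/0.1 = 1.754.
ES = 5.728% × 1.754 = 10.047%.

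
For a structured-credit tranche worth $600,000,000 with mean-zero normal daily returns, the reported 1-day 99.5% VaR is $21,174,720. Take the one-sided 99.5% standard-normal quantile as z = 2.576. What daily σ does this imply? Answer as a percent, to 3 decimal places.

1.370%

VaR as a fraction: $21,174,720 / $600,000,000 = 3.529%.
σ = VaR / z = 3.529% / 2.576 = 1.370%.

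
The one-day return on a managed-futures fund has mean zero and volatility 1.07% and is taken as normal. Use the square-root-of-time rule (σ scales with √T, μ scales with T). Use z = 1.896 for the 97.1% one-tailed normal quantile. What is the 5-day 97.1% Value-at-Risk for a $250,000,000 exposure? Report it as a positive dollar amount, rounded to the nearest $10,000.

σ_{5d} = 1.07% × √5 = 2.393%.
VaR = 1.896 × 2.393% = 4.537%.
On $250,000,000: 0.04537 × $250,000,000 = $11,342,500.

$11,340,000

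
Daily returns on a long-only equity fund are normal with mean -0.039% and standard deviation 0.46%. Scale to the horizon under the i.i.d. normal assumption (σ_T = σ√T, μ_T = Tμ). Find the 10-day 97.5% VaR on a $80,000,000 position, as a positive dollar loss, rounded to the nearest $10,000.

At 97.5%, z = 1.960.
σ_{10d} = 0.46% × √10 = 1.455%; μ_{10d} = 10 × -0.039% = -0.390%.
VaR = −(-0.390%) + 1.960 × 1.455% = 3.242%.
On $80,000,000: 0.03242 × $80,000,000 = $2,593,600.

$2,590,000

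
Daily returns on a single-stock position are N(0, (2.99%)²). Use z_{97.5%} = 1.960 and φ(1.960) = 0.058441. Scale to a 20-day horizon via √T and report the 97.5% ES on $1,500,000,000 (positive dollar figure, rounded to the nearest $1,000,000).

$469,000,000

σ_{20d} = 2.99% × √20 = 13.372%.
ES multiplier = φ(z)/(1−α) = 0.058441/0.025 = 2.338.
ES = 13.372% × 2.338 = 31.264%; on $1,500,000,000: $468,960,000.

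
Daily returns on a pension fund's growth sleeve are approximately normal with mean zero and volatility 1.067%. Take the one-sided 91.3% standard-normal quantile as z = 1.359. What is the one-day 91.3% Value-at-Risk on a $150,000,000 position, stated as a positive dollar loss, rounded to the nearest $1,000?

VaR = z·σ = 1.359 × 1.067% = 1.450%.
On $150,000,000: 0.01450 × $150,000,000 = $2,175,000.

$2,175,000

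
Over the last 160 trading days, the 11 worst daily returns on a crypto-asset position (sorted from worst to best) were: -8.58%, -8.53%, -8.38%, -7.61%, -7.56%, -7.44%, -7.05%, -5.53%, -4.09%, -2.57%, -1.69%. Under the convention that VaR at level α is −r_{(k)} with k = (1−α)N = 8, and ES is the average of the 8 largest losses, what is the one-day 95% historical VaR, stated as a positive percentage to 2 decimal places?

k = 8; the 8th lowest return is -5.53%, so VaR = 5.53%.

5.53%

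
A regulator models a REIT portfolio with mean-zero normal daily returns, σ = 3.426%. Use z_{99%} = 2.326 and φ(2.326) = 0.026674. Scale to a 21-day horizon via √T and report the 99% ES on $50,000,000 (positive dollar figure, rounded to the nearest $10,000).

$20,940,000

σ_{21d} = 3.426% × √21 = 15.700%.
ES multiplier = φ(z)/(1−α) = 0.026674/0.01 = 2.667.
ES = 15.700% × 2.667 = 41.872%; on $50,000,000: $20,936,000.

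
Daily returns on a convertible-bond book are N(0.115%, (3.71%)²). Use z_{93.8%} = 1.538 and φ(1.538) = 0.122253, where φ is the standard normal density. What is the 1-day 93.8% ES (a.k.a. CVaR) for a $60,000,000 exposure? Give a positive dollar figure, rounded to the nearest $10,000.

Tail multiplier: φ(z)/(1−α) = 0.122253 / 0.062 = 1.972.
ES = −(0.115%) + 3.71% × 1.972 = 7.201%.
On $60,000,000: 0.07201 × $60,000,000 = $4,320,600.

$4,320,000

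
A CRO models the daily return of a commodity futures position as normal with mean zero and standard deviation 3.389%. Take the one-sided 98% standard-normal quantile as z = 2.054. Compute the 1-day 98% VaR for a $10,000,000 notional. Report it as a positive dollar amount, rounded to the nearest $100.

$696,100

VaR = z·σ = 2.054 × 3.389% = 6.961%.
On $10,000,000: 0.06961 × $10,000,000 = $696,100.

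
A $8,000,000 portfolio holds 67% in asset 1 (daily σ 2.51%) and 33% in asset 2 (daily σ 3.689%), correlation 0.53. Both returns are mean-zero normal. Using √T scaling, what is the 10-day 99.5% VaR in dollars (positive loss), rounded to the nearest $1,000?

$1,659,000

σ_p = √(0.67²·2.51² + 0.33²·3.689² + 2·0.53·0.67·0.33·2.51·3.689) = 2.546%.
σ_{10d} = 2.546% × √10 = 8.051%.
z(99.5%) = 2.576.
VaR = 2.576 × 8.051% = 20.739%; on $8,000,000 that is $1,659,120.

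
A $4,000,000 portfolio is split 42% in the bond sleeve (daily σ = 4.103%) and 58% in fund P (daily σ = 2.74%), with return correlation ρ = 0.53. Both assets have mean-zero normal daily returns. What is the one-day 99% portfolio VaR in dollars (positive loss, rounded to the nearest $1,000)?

$270,000

σ_p² = 0.42²·4.103² + 0.58²·2.74² + 2·0.53·0.42·0.58·4.103·2.74 = 8.3981 (%²).
σ_p = √8.3981 = 2.898%.
At 99%, z = 2.326.
VaR = 2.326 × 2.898% = 6.741%; on $4,000,000 that is $269,640.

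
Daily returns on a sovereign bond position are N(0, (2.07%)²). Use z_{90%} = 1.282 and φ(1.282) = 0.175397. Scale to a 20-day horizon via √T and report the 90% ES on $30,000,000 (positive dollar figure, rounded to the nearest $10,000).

$4,870,000

σ_{20d} = 2.07% × √20 = 9.257%.
ES multiplier = φ(z)/(1−α) = 0.175397/0.1 = 1.754.
ES = 9.257% × 1.754 = 16.237%; on $30,000,000: $4,871,100.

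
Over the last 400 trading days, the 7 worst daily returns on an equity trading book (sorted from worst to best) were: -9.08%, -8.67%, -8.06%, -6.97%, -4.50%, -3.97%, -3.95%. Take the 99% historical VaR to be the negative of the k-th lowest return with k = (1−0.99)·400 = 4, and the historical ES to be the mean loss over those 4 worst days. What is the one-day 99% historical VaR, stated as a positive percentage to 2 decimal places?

k = 4; the 4th lowest return is -6.97%, so VaR = 6.97%.

6.97%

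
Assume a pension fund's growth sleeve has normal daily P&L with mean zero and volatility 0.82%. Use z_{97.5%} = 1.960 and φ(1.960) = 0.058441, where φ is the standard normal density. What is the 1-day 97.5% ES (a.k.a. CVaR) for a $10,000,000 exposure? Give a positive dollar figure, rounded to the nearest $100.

$191,700

Tail multiplier: φ(z)/(1−α) = 0.058441 / 0.025 = 2.338.
ES = 0.82% × 2.338 = 1.917%.
On $10,000,000: 0.01917 × $10,000,000 = $191,700.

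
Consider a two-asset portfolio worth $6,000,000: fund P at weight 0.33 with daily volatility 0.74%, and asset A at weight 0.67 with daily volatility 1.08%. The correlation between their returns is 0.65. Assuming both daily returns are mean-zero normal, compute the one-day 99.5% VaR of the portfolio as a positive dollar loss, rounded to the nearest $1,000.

$139,000

σ_p² = 0.33²·0.74² + 0.67²·1.08² + 2·0.65·0.33·0.67·0.74·1.08 = 0.8129 (%²).
σ_p = √0.8129 = 0.902%.
At 99.5%, z = 2.576.
VaR = 2.576 × 0.902% = 2.324%; on $6,000,000 that is $139,440.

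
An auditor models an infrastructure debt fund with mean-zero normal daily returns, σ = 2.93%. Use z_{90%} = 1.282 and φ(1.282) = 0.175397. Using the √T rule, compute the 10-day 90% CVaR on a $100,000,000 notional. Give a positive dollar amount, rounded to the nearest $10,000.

σ_{10d} = 2.93% × √10 = 9.265%.
ES multiplier = φ(z)/(1−α) = 0.175397/0.1 = 1.754.
ES = 9.265% × 1.754 = 16.251%; on $100,000,000: $16,251,000.

$16,250,000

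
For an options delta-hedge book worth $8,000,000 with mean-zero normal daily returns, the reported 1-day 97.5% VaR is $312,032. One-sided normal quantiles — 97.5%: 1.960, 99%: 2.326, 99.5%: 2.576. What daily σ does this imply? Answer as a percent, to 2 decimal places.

1.99%

VaR as a fraction: $312,032 / $8,000,000 = 3.900%.
σ = VaR / z = 3.900% / 1.960 = 1.990%.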